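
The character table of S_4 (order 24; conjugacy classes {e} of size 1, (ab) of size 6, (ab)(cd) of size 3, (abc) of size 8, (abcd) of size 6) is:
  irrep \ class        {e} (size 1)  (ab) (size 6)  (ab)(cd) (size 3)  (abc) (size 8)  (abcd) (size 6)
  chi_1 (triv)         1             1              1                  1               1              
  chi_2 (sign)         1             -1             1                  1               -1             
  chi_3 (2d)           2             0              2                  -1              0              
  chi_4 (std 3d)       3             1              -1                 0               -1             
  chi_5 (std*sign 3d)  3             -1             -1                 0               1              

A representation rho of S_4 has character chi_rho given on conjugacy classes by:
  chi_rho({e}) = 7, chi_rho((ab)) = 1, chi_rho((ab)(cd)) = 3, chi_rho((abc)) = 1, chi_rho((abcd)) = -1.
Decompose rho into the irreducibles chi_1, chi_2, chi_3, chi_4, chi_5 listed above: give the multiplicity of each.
Multiplicities: chi_1: 1, chi_2: 1, chi_3: 1, chi_4: 1, chi_5: 0.

Working: Use <chi_rho, chi> = (1/|G|) sum_C |C| * chi_rho(C) * conj(chi(C)) with |G| = 24 for each irreducible chi in the table:
  <chi_rho, chi_1> = (1/24)[1*(7)*conj(1) + 6*(1)*conj(1) + 3*(3)*conj(1) + 8*(1)*conj(1) + 6*(-1)*conj(1)]
      = (1/24)[(7) + (6) + (9) + (8) + (-6)] = 24/24 = 1
  <chi_rho, chi_2> = (1/24)[1*(7)*conj(1) + 6*(1)*conj(-1) + 3*(3)*conj(1) + 8*(1)*conj(1) + 6*(-1)*conj(-1)]
      = (1/24)[(7) + (-6) + (9) + (8) + (6)] = 24/24 = 1
  <chi_rho, chi_3> = (1/24)[1*(7)*conj(2) + 6*(1)*conj(0) + 3*(3)*conj(2) + 8*(1)*conj(-1) + 6*(-1)*conj(0)]
      = (1/24)[(14) + (0) + (18) + (-8) + (0)] = 24/24 = 1
  <chi_rho, chi_4> = (1/24)[1*(7)*conj(3) + 6*(1)*conj(1) + 3*(3)*conj(-1) + 8*(1)*conj(0) + 6*(-1)*conj(-1)]
      = (1/24)[(21) + (6) + (-9) + (0) + (6)] = 24/24 = 1
  <chi_rho, chi_5> = (1/24)[1*(7)*conj(3) + 6*(1)*conj(-1) + 3*(3)*conj(-1) + 8*(1)*conj(0) + 6*(-1)*conj(1)]
      = (1/24)[(21) + (-6) + (-9) + (0) + (-6)] = 0/24 = 0
Dimension check: dim(rho) = sum (mult * dim) = 1*1 + 1*1 + 1*2 + 1*3 + 0*3 = 7 = chi_rho(e) = 7.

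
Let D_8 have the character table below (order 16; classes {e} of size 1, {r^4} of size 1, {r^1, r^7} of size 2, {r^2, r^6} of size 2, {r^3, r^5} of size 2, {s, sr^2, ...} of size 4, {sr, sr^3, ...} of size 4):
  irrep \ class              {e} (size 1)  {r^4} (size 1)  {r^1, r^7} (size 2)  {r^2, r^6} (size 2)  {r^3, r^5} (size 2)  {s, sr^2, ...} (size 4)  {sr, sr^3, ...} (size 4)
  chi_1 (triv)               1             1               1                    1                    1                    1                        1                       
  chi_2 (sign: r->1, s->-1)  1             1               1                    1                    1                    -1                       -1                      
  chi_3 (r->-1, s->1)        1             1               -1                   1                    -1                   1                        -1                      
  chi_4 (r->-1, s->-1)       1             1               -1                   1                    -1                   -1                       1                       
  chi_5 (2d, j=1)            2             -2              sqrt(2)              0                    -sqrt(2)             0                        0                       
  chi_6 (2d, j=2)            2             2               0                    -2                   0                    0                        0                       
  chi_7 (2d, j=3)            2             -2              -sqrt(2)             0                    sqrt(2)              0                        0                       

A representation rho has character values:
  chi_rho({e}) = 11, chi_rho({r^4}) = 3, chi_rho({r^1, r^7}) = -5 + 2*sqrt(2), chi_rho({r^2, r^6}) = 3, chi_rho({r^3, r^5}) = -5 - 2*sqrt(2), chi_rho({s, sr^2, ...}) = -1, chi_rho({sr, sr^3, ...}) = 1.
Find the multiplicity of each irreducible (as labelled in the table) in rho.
Multiplicities: chi_1: 0, chi_2: 0, chi_3: 2, chi_4: 3, chi_5: 2, chi_6: 1, chi_7: 0.

Argument: Use <chi_rho, chi> = (1/|G|) sum_C |C| * chi_rho(C) * conj(chi(C)) with |G| = 16 for each irreducible chi in the table:
  <chi_rho, chi_1> = (1/16)[1*(11)*conj(1) + 1*(3)*conj(1) + 2*(-5 + 2*sqrt(2))*conj(1) + 2*(3)*conj(1) + 2*(-5 - 2*sqrt(2))*conj(1) + 4*(-1)*conj(1) + 4*(1)*conj(1)]
      = (1/16)[(11) + (3) + (-10 + 4*sqrt(2)) + (6) + (-10 - 4*sqrt(2)) + (-4) + (4)] = 0/16 = 0
  <chi_rho, chi_2> = (1/16)[1*(11)*conj(1) + 1*(3)*conj(1) + 2*(-5 + 2*sqrt(2))*conj(1) + 2*(3)*conj(1) + 2*(-5 - 2*sqrt(2))*conj(1) + 4*(-1)*conj(-1) + 4*(1)*conj(-1)]
      = (1/16)[(11) + (3) + (-10 + 4*sqrt(2)) + (6) + (-10 - 4*sqrt(2)) + (4) + (-4)] = 0/16 = 0
  <chi_rho, chi_3> = (1/16)[1*(11)*conj(1) + 1*(3)*conj(1) + 2*(-5 + 2*sqrt(2))*conj(-1) + 2*(3)*conj(1) + 2*(-5 - 2*sqrt(2))*conj(-1) + 4*(-1)*conj(1) + 4*(1)*conj(-1)]
      = (1/16)[(11) + (3) + (10 - 4*sqrt(2)) + (6) + (4*sqrt(2) + 10) + (-4) + (-4)] = 32/16 = 2
  <chi_rho, chi_4> = (1/16)[1*(11)*conj(1) + 1*(3)*conj(1) + 2*(-5 + 2*sqrt(2))*conj(-1) + 2*(3)*conj(1) + 2*(-5 - 2*sqrt(2))*conj(-1) + 4*(-1)*conj(-1) + 4*(1)*conj(1)]
      = (1/16)[(11) + (3) + (10 - 4*sqrt(2)) + (6) + (4*sqrt(2) + 10) + (4) + (4)] = 48/16 = 3
  <chi_rho, chi_5> = (1/16)[1*(11)*conj(2) + 1*(3)*conj(-2) + 2*(-5 + 2*sqrt(2))*conj(sqrt(2)) + 2*(3)*conj(0) + 2*(-5 - 2*sqrt(2))*conj(-sqrt(2)) + 4*(-1)*conj(0) + 4*(1)*conj(0)]
      = (1/16)[(22) + (-6) + (8 - 10*sqrt(2)) + (0) + (8 + 10*sqrt(2)) + (0) + (0)] = 32/16 = 2
  <chi_rho, chi_6> = (1/16)[1*(11)*conj(2) + 1*(3)*conj(2) + 2*(-5 + 2*sqrt(2))*conj(0) + 2*(3)*conj(-2) + 2*(-5 - 2*sqrt(2))*conj(0) + 4*(-1)*conj(0) + 4*(1)*conj(0)]
      = (1/16)[(22) + (6) + (0) + (-12) + (0) + (0) + (0)] = 16/16 = 1
  <chi_rho, chi_7> = (1/16)[1*(11)*conj(2) + 1*(3)*conj(-2) + 2*(-5 + 2*sqrt(2))*conj(-sqrt(2)) + 2*(3)*conj(0) + 2*(-5 - 2*sqrt(2))*conj(sqrt(2)) + 4*(-1)*conj(0) + 4*(1)*conj(0)]
      = (1/16)[(22) + (-6) + (-8 + 10*sqrt(2)) + (0) + (-10*sqrt(2) - 8) + (0) + (0)] = 0/16 = 0
Dimension check: dim(rho) = sum (mult * dim) = 0*1 + 0*1 + 2*1 + 3*1 + 2*2 + 1*2 + 0*2 = 11 = chi_rho(e) = 11.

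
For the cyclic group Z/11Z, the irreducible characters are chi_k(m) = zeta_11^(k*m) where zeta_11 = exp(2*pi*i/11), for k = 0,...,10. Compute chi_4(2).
chi_4(2) = zeta_11^8 = exp(-6*I*pi/11)

chi_4(2) = zeta_11^(4*2) = zeta_11^8. Since zeta_11^11 = 1, this equals zeta_11^8 = exp(2*pi*i*8/11) = exp(-6*I*pi/11).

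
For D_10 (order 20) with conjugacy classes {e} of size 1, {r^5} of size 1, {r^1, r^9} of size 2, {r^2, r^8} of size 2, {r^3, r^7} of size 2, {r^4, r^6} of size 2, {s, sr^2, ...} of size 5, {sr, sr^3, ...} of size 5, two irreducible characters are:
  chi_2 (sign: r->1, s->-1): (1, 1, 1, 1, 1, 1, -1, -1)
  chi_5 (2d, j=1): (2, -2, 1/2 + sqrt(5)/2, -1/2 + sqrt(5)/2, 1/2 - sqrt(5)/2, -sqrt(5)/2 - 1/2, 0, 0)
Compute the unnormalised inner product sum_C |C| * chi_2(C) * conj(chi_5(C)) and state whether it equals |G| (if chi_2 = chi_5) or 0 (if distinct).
Sum = 0; so <chi_2, chi_5> = 0 (distinct irreducibles are orthogonal).

Solution. Compute term by term over conjugacy classes (|C| * chi_2(C) * conj(chi_5(C))):
  1*(1)*conj(2) + 1*(1)*conj(-2) + 2*(1)*conj(1/2 + sqrt(5)/2) + 2*(1)*conj(-1/2 + sqrt(5)/2) + 2*(1)*conj(1/2 - sqrt(5)/2) + 2*(1)*conj(-sqrt(5)/2 - 1/2) + 5*(-1)*conj(0) + 5*(-1)*conj(0)
  = (2) + (-2) + (1 + sqrt(5)) + (-1 + sqrt(5)) + (1 - sqrt(5)) + (-sqrt(5) - 1) + (0) + (0)
  = 0.
Dividing by |G| = 20 gives 0/20 = 0, matching the row-orthogonality relation <chi_2, chi_5> = [chi_2 = chi_5].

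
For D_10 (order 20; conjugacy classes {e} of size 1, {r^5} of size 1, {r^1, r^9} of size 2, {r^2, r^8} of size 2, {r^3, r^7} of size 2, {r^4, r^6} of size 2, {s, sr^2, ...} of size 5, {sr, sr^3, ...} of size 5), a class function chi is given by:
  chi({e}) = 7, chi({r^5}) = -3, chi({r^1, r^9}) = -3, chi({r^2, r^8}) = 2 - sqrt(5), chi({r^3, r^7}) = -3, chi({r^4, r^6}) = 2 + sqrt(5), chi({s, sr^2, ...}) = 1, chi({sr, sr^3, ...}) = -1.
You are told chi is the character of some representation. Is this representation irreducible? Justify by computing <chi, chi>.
Not irreducible (reducible): <chi, chi> = 7 > 1.

Working: <chi, chi> = (1/|G|) sum_C |C| * |chi(C)|^2 = (1/20)[1*|7|^2 + 1*|-3|^2 + 2*|-3|^2 + 2*|2 - sqrt(5)|^2 + 2*|-3|^2 + 2*|2 + sqrt(5)|^2 + 5*|1|^2 + 5*|-1|^2]
  = (1/20)[(49) + (9) + (18) + (18 - 8*sqrt(5)) + (18) + (8*sqrt(5) + 18) + (5) + (5)] = 140/20 = 7.
A character is irreducible iff <chi, chi> = 1, so this representation is reducible.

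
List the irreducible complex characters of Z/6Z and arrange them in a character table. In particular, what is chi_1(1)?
Character table of Z/6Z (irreps indexed chi_0,...,chi_5 with chi_k(m) = zeta_6^(k*m), zeta_6 = exp(2*pi*i/6)):
  irrep \ class  {0} (size 1)  {1} (size 1)    {2} (size 1)    {3} (size 1)  {4} (size 1)    {5} (size 1)  
  chi_0          1             1               1               1             1               1             
  chi_1          1             exp(I*pi/3)     exp(2*I*pi/3)   -1            exp(-2*I*pi/3)  exp(-I*pi/3)  
  chi_2          1             exp(2*I*pi/3)   exp(-2*I*pi/3)  1             exp(2*I*pi/3)   exp(-2*I*pi/3)
  chi_3          1             -1              1               -1            1               -1            
  chi_4          1             exp(-2*I*pi/3)  exp(2*I*pi/3)   1             exp(-2*I*pi/3)  exp(2*I*pi/3) 
  chi_5          1             exp(-I*pi/3)    exp(-2*I*pi/3)  -1            exp(2*I*pi/3)   exp(I*pi/3)   

Spot check: chi_1(1) = zeta_6^(1*1) = zeta_6^1 = exp(I*pi/3).

Reasoning: Z/6Z is abelian, so all 6 irreducible complex representations are 1-dimensional. They are given by chi_k(m) = zeta_6^(k*m) for k = 0,...,5. Row orthogonality: sum_m chi_k(m) conj(chi_l(m)) = 6 * [k = l].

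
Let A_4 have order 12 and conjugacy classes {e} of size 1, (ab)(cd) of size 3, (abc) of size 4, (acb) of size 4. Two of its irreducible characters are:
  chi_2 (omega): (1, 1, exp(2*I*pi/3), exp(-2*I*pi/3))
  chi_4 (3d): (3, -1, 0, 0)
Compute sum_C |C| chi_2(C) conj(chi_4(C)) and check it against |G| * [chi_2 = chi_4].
Sum = 0; so <chi_2, chi_4> = 0 (distinct irreducibles are orthogonal).

Derivation: Compute term by term over conjugacy classes (|C| * chi_2(C) * conj(chi_4(C))):
  1*(1)*conj(3) + 3*(1)*conj(-1) + 4*(exp(2*I*pi/3))*conj(0) + 4*(exp(-2*I*pi/3))*conj(0)
  = (3) + (-3) + (0) + (0)
  = 0.
(Exp terms are combined using exp(i*s)*conj(exp(i*t)) = exp(i*(s-t)), and sums of them are collapsed using the identity that for every m > 1 the m distinct m-th roots of unity sum to 0, e.g. 1 + exp(2*I*pi/3) + exp(-2*I*pi/3) = 0.)
Dividing by |G| = 12 gives 0/12 = 0, matching the row-orthogonality relation <chi_2, chi_4> = [chi_2 = chi_4].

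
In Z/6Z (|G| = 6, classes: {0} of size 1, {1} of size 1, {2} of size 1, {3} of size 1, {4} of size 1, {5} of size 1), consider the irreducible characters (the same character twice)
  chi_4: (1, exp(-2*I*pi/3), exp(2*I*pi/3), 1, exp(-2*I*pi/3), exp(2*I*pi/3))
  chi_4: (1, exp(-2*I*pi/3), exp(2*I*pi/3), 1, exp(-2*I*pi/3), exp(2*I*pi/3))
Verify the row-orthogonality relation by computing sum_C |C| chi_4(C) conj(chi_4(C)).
Sum = 6 = |G| = 6; so <chi_4, chi_4> = 1 (norm-1 confirms irreducibility).

Reasoning: Compute term by term over conjugacy classes (|C| * chi_4(C) * conj(chi_4(C))):
  1*(1)*conj(1) + 1*(exp(-2*I*pi/3))*conj(exp(-2*I*pi/3)) + 1*(exp(2*I*pi/3))*conj(exp(2*I*pi/3)) + 1*(1)*conj(1) + 1*(exp(-2*I*pi/3))*conj(exp(-2*I*pi/3)) + 1*(exp(2*I*pi/3))*conj(exp(2*I*pi/3))
  = (1) + (1) + (1) + (1) + (1) + (1)
  = 6.
(Exp terms are combined using exp(i*s)*conj(exp(i*t)) = exp(i*(s-t)), and sums of them are collapsed using the identity that for every m > 1 the m distinct m-th roots of unity sum to 0, e.g. 1 + exp(2*I*pi/3) + exp(-2*I*pi/3) = 0.)
Dividing by |G| = 6 gives 6/6 = 1, matching the row-orthogonality relation <chi_4, chi_4> = [chi_4 = chi_4].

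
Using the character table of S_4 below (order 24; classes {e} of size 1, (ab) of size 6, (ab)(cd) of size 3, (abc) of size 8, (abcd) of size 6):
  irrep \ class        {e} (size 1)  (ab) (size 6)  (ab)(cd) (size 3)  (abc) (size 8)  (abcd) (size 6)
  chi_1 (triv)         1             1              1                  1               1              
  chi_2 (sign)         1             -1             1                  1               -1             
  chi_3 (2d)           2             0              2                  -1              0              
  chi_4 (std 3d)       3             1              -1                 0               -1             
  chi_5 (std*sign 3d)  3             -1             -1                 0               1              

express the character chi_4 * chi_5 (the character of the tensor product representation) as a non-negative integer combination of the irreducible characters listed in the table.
chi_4 tensor chi_5 = chi_2 + chi_3 + chi_4 + chi_5 (all other irreducibles have multiplicity 0).

The character of a tensor product is the pointwise product (chi_4 * chi_5)(C) = chi_4(C) * chi_5(C):
  {e}: (3)*(3), (ab): (1)*(-1), (ab)(cd): (-1)*(-1), (abc): (0)*(0), (abcd): (-1)*(1)
so (chi_4 * chi_5) takes values
  {e} -> 9, (ab) -> -1, (ab)(cd) -> 1, (abc) -> 0, (abcd) -> -1.
Now take the inner product of this character with each irreducible chi from the table, <chi_4*chi_5, chi> = (1/24) sum_C |C| (chi_4*chi_5)(C) conj(chi(C)):
  <chi_4*chi_5, chi_1> = (1/24)[1*(9)*conj(1) + 6*(-1)*conj(1) + 3*(1)*conj(1) + 8*(0)*conj(1) + 6*(-1)*conj(1)]
      = (1/24)[(9) + (-6) + (3) + (0) + (-6)] = 0/24 = 0
  <chi_4*chi_5, chi_2> = (1/24)[1*(9)*conj(1) + 6*(-1)*conj(-1) + 3*(1)*conj(1) + 8*(0)*conj(1) + 6*(-1)*conj(-1)]
      = (1/24)[(9) + (6) + (3) + (0) + (6)] = 24/24 = 1
  <chi_4*chi_5, chi_3> = (1/24)[1*(9)*conj(2) + 6*(-1)*conj(0) + 3*(1)*conj(2) + 8*(0)*conj(-1) + 6*(-1)*conj(0)]
      = (1/24)[(18) + (0) + (6) + (0) + (0)] = 24/24 = 1
  <chi_4*chi_5, chi_4> = (1/24)[1*(9)*conj(3) + 6*(-1)*conj(1) + 3*(1)*conj(-1) + 8*(0)*conj(0) + 6*(-1)*conj(-1)]
      = (1/24)[(27) + (-6) + (-3) + (0) + (6)] = 24/24 = 1
  <chi_4*chi_5, chi_5> = (1/24)[1*(9)*conj(3) + 6*(-1)*conj(-1) + 3*(1)*conj(-1) + 8*(0)*conj(0) + 6*(-1)*conj(1)]
      = (1/24)[(27) + (6) + (-3) + (0) + (-6)] = 24/24 = 1
Hence the multiplicities are chi_2: 1, chi_3: 1, chi_4: 1, chi_5: 1. Dimension check: dim(chi_4)*dim(chi_5) = 3*3 = 9 and sum (mult * dim) = 1*1 + 1*2 + 1*3 + 1*3 = 9.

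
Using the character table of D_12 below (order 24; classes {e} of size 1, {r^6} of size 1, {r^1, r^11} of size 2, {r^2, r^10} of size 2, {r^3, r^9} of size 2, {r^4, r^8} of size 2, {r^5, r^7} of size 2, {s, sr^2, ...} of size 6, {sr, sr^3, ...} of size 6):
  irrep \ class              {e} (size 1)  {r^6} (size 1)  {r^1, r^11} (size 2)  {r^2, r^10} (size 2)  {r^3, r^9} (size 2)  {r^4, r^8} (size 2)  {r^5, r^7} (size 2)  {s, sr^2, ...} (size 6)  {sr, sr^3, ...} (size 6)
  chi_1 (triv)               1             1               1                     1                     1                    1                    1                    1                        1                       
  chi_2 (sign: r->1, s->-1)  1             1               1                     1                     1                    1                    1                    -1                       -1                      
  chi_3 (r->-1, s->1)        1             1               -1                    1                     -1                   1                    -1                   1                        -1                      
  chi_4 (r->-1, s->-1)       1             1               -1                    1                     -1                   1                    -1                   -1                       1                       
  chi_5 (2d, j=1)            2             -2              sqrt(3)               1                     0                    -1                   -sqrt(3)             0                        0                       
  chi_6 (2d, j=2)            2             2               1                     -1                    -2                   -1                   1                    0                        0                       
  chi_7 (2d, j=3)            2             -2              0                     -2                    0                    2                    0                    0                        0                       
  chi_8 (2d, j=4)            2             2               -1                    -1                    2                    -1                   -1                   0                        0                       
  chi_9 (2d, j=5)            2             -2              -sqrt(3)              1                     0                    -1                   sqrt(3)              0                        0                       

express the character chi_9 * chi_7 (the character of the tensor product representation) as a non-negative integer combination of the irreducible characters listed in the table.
chi_9 tensor chi_7 = chi_6 + chi_8 (all other irreducibles have multiplicity 0).

Proof sketch: The character of a tensor product is the pointwise product (chi_9 * chi_7)(C) = chi_9(C) * chi_7(C):
  {e}: (2)*(2), {r^6}: (-2)*(-2), {r^1, r^11}: (-sqrt(3))*(0), {r^2, r^10}: (1)*(-2), {r^3, r^9}: (0)*(0), {r^4, r^8}: (-1)*(2), {r^5, r^7}: (sqrt(3))*(0), {s, sr^2, ...}: (0)*(0), {sr, sr^3, ...}: (0)*(0)
so (chi_9 * chi_7) takes values
  {e} -> 4, {r^6} -> 4, {r^1, r^11} -> 0, {r^2, r^10} -> -2, {r^3, r^9} -> 0, {r^4, r^8} -> -2, {r^5, r^7} -> 0, {s, sr^2, ...} -> 0, {sr, sr^3, ...} -> 0.
Now take the inner product of this character with each irreducible chi from the table, <chi_9*chi_7, chi> = (1/24) sum_C |C| (chi_9*chi_7)(C) conj(chi(C)):
  <chi_9*chi_7, chi_1> = (1/24)[1*(4)*conj(1) + 1*(4)*conj(1) + 2*(0)*conj(1) + 2*(-2)*conj(1) + 2*(0)*conj(1) + 2*(-2)*conj(1) + 2*(0)*conj(1) + 6*(0)*conj(1) + 6*(0)*conj(1)]
      = (1/24)[(4) + (4) + (0) + (-4) + (0) + (-4) + (0) + (0) + (0)] = 0/24 = 0
  <chi_9*chi_7, chi_2> = (1/24)[1*(4)*conj(1) + 1*(4)*conj(1) + 2*(0)*conj(1) + 2*(-2)*conj(1) + 2*(0)*conj(1) + 2*(-2)*conj(1) + 2*(0)*conj(1) + 6*(0)*conj(-1) + 6*(0)*conj(-1)]
      = (1/24)[(4) + (4) + (0) + (-4) + (0) + (-4) + (0) + (0) + (0)] = 0/24 = 0
  <chi_9*chi_7, chi_3> = (1/24)[1*(4)*conj(1) + 1*(4)*conj(1) + 2*(0)*conj(-1) + 2*(-2)*conj(1) + 2*(0)*conj(-1) + 2*(-2)*conj(1) + 2*(0)*conj(-1) + 6*(0)*conj(1) + 6*(0)*conj(-1)]
      = (1/24)[(4) + (4) + (0) + (-4) + (0) + (-4) + (0) + (0) + (0)] = 0/24 = 0
  <chi_9*chi_7, chi_4> = (1/24)[1*(4)*conj(1) + 1*(4)*conj(1) + 2*(0)*conj(-1) + 2*(-2)*conj(1) + 2*(0)*conj(-1) + 2*(-2)*conj(1) + 2*(0)*conj(-1) + 6*(0)*conj(-1) + 6*(0)*conj(1)]
      = (1/24)[(4) + (4) + (0) + (-4) + (0) + (-4) + (0) + (0) + (0)] = 0/24 = 0
  <chi_9*chi_7, chi_5> = (1/24)[1*(4)*conj(2) + 1*(4)*conj(-2) + 2*(0)*conj(sqrt(3)) + 2*(-2)*conj(1) + 2*(0)*conj(0) + 2*(-2)*conj(-1) + 2*(0)*conj(-sqrt(3)) + 6*(0)*conj(0) + 6*(0)*conj(0)]
      = (1/24)[(8) + (-8) + (0) + (-4) + (0) + (4) + (0) + (0) + (0)] = 0/24 = 0
  <chi_9*chi_7, chi_6> = (1/24)[1*(4)*conj(2) + 1*(4)*conj(2) + 2*(0)*conj(1) + 2*(-2)*conj(-1) + 2*(0)*conj(-2) + 2*(-2)*conj(-1) + 2*(0)*conj(1) + 6*(0)*conj(0) + 6*(0)*conj(0)]
      = (1/24)[(8) + (8) + (0) + (4) + (0) + (4) + (0) + (0) + (0)] = 24/24 = 1
  <chi_9*chi_7, chi_7> = (1/24)[1*(4)*conj(2) + 1*(4)*conj(-2) + 2*(0)*conj(0) + 2*(-2)*conj(-2) + 2*(0)*conj(0) + 2*(-2)*conj(2) + 2*(0)*conj(0) + 6*(0)*conj(0) + 6*(0)*conj(0)]
      = (1/24)[(8) + (-8) + (0) + (8) + (0) + (-8) + (0) + (0) + (0)] = 0/24 = 0
  <chi_9*chi_7, chi_8> = (1/24)[1*(4)*conj(2) + 1*(4)*conj(2) + 2*(0)*conj(-1) + 2*(-2)*conj(-1) + 2*(0)*conj(2) + 2*(-2)*conj(-1) + 2*(0)*conj(-1) + 6*(0)*conj(0) + 6*(0)*conj(0)]
      = (1/24)[(8) + (8) + (0) + (4) + (0) + (4) + (0) + (0) + (0)] = 24/24 = 1
  <chi_9*chi_7, chi_9> = (1/24)[1*(4)*conj(2) + 1*(4)*conj(-2) + 2*(0)*conj(-sqrt(3)) + 2*(-2)*conj(1) + 2*(0)*conj(0) + 2*(-2)*conj(-1) + 2*(0)*conj(sqrt(3)) + 6*(0)*conj(0) + 6*(0)*conj(0)]
      = (1/24)[(8) + (-8) + (0) + (-4) + (0) + (4) + (0) + (0) + (0)] = 0/24 = 0
Hence the multiplicities are chi_6: 1, chi_8: 1. Dimension check: dim(chi_9)*dim(chi_7) = 2*2 = 4 and sum (mult * dim) = 1*2 + 1*2 = 4.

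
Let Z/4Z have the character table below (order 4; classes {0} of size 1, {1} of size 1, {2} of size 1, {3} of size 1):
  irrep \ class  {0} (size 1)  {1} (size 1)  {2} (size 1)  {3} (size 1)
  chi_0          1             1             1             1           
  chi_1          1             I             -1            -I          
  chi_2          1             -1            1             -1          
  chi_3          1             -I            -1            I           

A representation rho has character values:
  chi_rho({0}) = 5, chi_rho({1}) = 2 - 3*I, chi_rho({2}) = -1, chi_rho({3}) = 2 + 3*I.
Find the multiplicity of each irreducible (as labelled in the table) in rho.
Multiplicities: chi_0: 2, chi_1: 0, chi_2: 0, chi_3: 3.

Details: Use <chi_rho, chi> = (1/|G|) sum_C |C| * chi_rho(C) * conj(chi(C)) with |G| = 4 for each irreducible chi in the table:
  <chi_rho, chi_0> = (1/4)[1*(5)*conj(1) + 1*(2 - 3*I)*conj(1) + 1*(-1)*conj(1) + 1*(2 + 3*I)*conj(1)]
      = (1/4)[(5) + (2 - 3*I) + (-1) + (2 + 3*I)] = 8/4 = 2
  <chi_rho, chi_1> = (1/4)[1*(5)*conj(1) + 1*(2 - 3*I)*conj(I) + 1*(-1)*conj(-1) + 1*(2 + 3*I)*conj(-I)]
      = (1/4)[(5) + (-3 - 2*I) + (1) + (-3 + 2*I)] = 0/4 = 0
  <chi_rho, chi_2> = (1/4)[1*(5)*conj(1) + 1*(2 - 3*I)*conj(-1) + 1*(-1)*conj(1) + 1*(2 + 3*I)*conj(-1)]
      = (1/4)[(5) + (-2 + 3*I) + (-1) + (-2 - 3*I)] = 0/4 = 0
  <chi_rho, chi_3> = (1/4)[1*(5)*conj(1) + 1*(2 - 3*I)*conj(-I) + 1*(-1)*conj(-1) + 1*(2 + 3*I)*conj(I)]
      = (1/4)[(5) + (3 + 2*I) + (1) + (3 - 2*I)] = 12/4 = 3
(Exp terms are combined using exp(i*s)*conj(exp(i*t)) = exp(i*(s-t)), and sums of them are collapsed using the identity that for every m > 1 the m distinct m-th roots of unity sum to 0, e.g. 1 + exp(2*I*pi/3) + exp(-2*I*pi/3) = 0.)
Dimension check: dim(rho) = sum (mult * dim) = 2*1 + 0*1 + 0*1 + 3*1 = 5 = chi_rho(e) = 5.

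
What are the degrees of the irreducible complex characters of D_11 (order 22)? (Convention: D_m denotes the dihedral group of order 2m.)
Dimensions: 1, 1, 2, 2, 2, 2, 2

Proof sketch: There are 7 irreducibles (= number of conjugacy classes). Their dimensions d_i satisfy sum d_i^2 = |G| = 22: 1 + 1 + 4 + 4 + 4 + 4 + 4 = 22.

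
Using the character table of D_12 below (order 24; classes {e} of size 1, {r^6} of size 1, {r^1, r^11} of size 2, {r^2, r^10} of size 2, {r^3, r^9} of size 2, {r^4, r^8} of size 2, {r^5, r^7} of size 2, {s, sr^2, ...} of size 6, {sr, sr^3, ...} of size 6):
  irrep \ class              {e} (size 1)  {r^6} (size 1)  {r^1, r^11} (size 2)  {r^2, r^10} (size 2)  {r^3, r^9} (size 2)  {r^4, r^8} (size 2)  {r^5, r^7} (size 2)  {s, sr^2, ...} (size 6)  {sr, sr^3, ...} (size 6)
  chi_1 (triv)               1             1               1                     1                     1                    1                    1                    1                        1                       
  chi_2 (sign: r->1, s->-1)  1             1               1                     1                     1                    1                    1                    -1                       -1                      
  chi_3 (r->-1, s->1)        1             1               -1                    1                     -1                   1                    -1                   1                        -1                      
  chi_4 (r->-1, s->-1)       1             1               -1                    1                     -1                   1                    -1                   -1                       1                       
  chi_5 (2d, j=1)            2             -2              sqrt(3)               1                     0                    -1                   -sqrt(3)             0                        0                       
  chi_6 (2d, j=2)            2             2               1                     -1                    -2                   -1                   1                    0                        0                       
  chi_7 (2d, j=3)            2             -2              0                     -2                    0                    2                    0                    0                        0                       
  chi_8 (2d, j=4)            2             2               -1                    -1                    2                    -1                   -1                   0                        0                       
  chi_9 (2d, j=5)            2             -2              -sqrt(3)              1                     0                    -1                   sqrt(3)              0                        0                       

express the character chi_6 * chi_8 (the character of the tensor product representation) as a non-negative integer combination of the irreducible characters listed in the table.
chi_6 tensor chi_8 = chi_3 + chi_4 + chi_6 (all other irreducibles have multiplicity 0).

Argument: The character of a tensor product is the pointwise product (chi_6 * chi_8)(C) = chi_6(C) * chi_8(C):
  {e}: (2)*(2), {r^6}: (2)*(2), {r^1, r^11}: (1)*(-1), {r^2, r^10}: (-1)*(-1), {r^3, r^9}: (-2)*(2), {r^4, r^8}: (-1)*(-1), {r^5, r^7}: (1)*(-1), {s, sr^2, ...}: (0)*(0), {sr, sr^3, ...}: (0)*(0)
so (chi_6 * chi_8) takes values
  {e} -> 4, {r^6} -> 4, {r^1, r^11} -> -1, {r^2, r^10} -> 1, {r^3, r^9} -> -4, {r^4, r^8} -> 1, {r^5, r^7} -> -1, {s, sr^2, ...} -> 0, {sr, sr^3, ...} -> 0.
Now take the inner product of this character with each irreducible chi from the table, <chi_6*chi_8, chi> = (1/24) sum_C |C| (chi_6*chi_8)(C) conj(chi(C)):
  <chi_6*chi_8, chi_1> = (1/24)[1*(4)*conj(1) + 1*(4)*conj(1) + 2*(-1)*conj(1) + 2*(1)*conj(1) + 2*(-4)*conj(1) + 2*(1)*conj(1) + 2*(-1)*conj(1) + 6*(0)*conj(1) + 6*(0)*conj(1)]
      = (1/24)[(4) + (4) + (-2) + (2) + (-8) + (2) + (-2) + (0) + (0)] = 0/24 = 0
  <chi_6*chi_8, chi_2> = (1/24)[1*(4)*conj(1) + 1*(4)*conj(1) + 2*(-1)*conj(1) + 2*(1)*conj(1) + 2*(-4)*conj(1) + 2*(1)*conj(1) + 2*(-1)*conj(1) + 6*(0)*conj(-1) + 6*(0)*conj(-1)]
      = (1/24)[(4) + (4) + (-2) + (2) + (-8) + (2) + (-2) + (0) + (0)] = 0/24 = 0
  <chi_6*chi_8, chi_3> = (1/24)[1*(4)*conj(1) + 1*(4)*conj(1) + 2*(-1)*conj(-1) + 2*(1)*conj(1) + 2*(-4)*conj(-1) + 2*(1)*conj(1) + 2*(-1)*conj(-1) + 6*(0)*conj(1) + 6*(0)*conj(-1)]
      = (1/24)[(4) + (4) + (2) + (2) + (8) + (2) + (2) + (0) + (0)] = 24/24 = 1
  <chi_6*chi_8, chi_4> = (1/24)[1*(4)*conj(1) + 1*(4)*conj(1) + 2*(-1)*conj(-1) + 2*(1)*conj(1) + 2*(-4)*conj(-1) + 2*(1)*conj(1) + 2*(-1)*conj(-1) + 6*(0)*conj(-1) + 6*(0)*conj(1)]
      = (1/24)[(4) + (4) + (2) + (2) + (8) + (2) + (2) + (0) + (0)] = 24/24 = 1
  <chi_6*chi_8, chi_5> = (1/24)[1*(4)*conj(2) + 1*(4)*conj(-2) + 2*(-1)*conj(sqrt(3)) + 2*(1)*conj(1) + 2*(-4)*conj(0) + 2*(1)*conj(-1) + 2*(-1)*conj(-sqrt(3)) + 6*(0)*conj(0) + 6*(0)*conj(0)]
      = (1/24)[(8) + (-8) + (-2*sqrt(3)) + (2) + (0) + (-2) + (2*sqrt(3)) + (0) + (0)] = 0/24 = 0
  <chi_6*chi_8, chi_6> = (1/24)[1*(4)*conj(2) + 1*(4)*conj(2) + 2*(-1)*conj(1) + 2*(1)*conj(-1) + 2*(-4)*conj(-2) + 2*(1)*conj(-1) + 2*(-1)*conj(1) + 6*(0)*conj(0) + 6*(0)*conj(0)]
      = (1/24)[(8) + (8) + (-2) + (-2) + (16) + (-2) + (-2) + (0) + (0)] = 24/24 = 1
  <chi_6*chi_8, chi_7> = (1/24)[1*(4)*conj(2) + 1*(4)*conj(-2) + 2*(-1)*conj(0) + 2*(1)*conj(-2) + 2*(-4)*conj(0) + 2*(1)*conj(2) + 2*(-1)*conj(0) + 6*(0)*conj(0) + 6*(0)*conj(0)]
      = (1/24)[(8) + (-8) + (0) + (-4) + (0) + (4) + (0) + (0) + (0)] = 0/24 = 0
  <chi_6*chi_8, chi_8> = (1/24)[1*(4)*conj(2) + 1*(4)*conj(2) + 2*(-1)*conj(-1) + 2*(1)*conj(-1) + 2*(-4)*conj(2) + 2*(1)*conj(-1) + 2*(-1)*conj(-1) + 6*(0)*conj(0) + 6*(0)*conj(0)]
      = (1/24)[(8) + (8) + (2) + (-2) + (-16) + (-2) + (2) + (0) + (0)] = 0/24 = 0
  <chi_6*chi_8, chi_9> = (1/24)[1*(4)*conj(2) + 1*(4)*conj(-2) + 2*(-1)*conj(-sqrt(3)) + 2*(1)*conj(1) + 2*(-4)*conj(0) + 2*(1)*conj(-1) + 2*(-1)*conj(sqrt(3)) + 6*(0)*conj(0) + 6*(0)*conj(0)]
      = (1/24)[(8) + (-8) + (2*sqrt(3)) + (2) + (0) + (-2) + (-2*sqrt(3)) + (0) + (0)] = 0/24 = 0
Hence the multiplicities are chi_3: 1, chi_4: 1, chi_6: 1. Dimension check: dim(chi_6)*dim(chi_8) = 2*2 = 4 and sum (mult * dim) = 1*1 + 1*1 + 1*2 = 4.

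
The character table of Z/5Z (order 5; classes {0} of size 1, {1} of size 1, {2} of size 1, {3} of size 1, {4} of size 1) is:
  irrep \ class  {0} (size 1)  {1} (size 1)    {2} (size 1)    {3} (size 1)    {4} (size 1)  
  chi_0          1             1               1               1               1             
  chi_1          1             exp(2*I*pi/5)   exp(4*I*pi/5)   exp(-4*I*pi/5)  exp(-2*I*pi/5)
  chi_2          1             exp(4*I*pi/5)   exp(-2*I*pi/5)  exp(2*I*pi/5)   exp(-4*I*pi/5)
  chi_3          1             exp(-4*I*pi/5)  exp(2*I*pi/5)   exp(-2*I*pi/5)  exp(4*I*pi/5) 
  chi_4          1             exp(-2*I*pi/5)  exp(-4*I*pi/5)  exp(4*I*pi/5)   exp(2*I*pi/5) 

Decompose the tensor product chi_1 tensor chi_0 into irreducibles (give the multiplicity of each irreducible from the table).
chi_1 tensor chi_0 = chi_1 (all other irreducibles have multiplicity 0).

Details: The character of a tensor product is the pointwise product (chi_1 * chi_0)(C) = chi_1(C) * chi_0(C):
  {0}: (1)*(1), {1}: (exp(2*I*pi/5))*(1), {2}: (exp(4*I*pi/5))*(1), {3}: (exp(-4*I*pi/5))*(1), {4}: (exp(-2*I*pi/5))*(1)
so (chi_1 * chi_0) takes values
  {0} -> 1, {1} -> exp(2*I*pi/5), {2} -> exp(4*I*pi/5), {3} -> exp(-4*I*pi/5), {4} -> exp(-2*I*pi/5).
Now take the inner product of this character with each irreducible chi from the table, <chi_1*chi_0, chi> = (1/5) sum_C |C| (chi_1*chi_0)(C) conj(chi(C)):
  <chi_1*chi_0, chi_0> = (1/5)[1*(1)*conj(1) + 1*(exp(2*I*pi/5))*conj(1) + 1*(exp(4*I*pi/5))*conj(1) + 1*(exp(-4*I*pi/5))*conj(1) + 1*(exp(-2*I*pi/5))*conj(1)]
      = (1/5)[(1) + (exp(2*I*pi/5)) + (exp(4*I*pi/5)) + (exp(-4*I*pi/5)) + (exp(-2*I*pi/5))] = 0/5 = 0
  <chi_1*chi_0, chi_1> = (1/5)[1*(1)*conj(1) + 1*(exp(2*I*pi/5))*conj(exp(2*I*pi/5)) + 1*(exp(4*I*pi/5))*conj(exp(4*I*pi/5)) + 1*(exp(-4*I*pi/5))*conj(exp(-4*I*pi/5)) + 1*(exp(-2*I*pi/5))*conj(exp(-2*I*pi/5))]
      = (1/5)[(1) + (1) + (1) + (1) + (1)] = 5/5 = 1
  <chi_1*chi_0, chi_2> = (1/5)[1*(1)*conj(1) + 1*(exp(2*I*pi/5))*conj(exp(4*I*pi/5)) + 1*(exp(4*I*pi/5))*conj(exp(-2*I*pi/5)) + 1*(exp(-4*I*pi/5))*conj(exp(2*I*pi/5)) + 1*(exp(-2*I*pi/5))*conj(exp(-4*I*pi/5))]
      = (1/5)[(1) + (exp(-2*I*pi/5)) + (exp(-4*I*pi/5)) + (exp(4*I*pi/5)) + (exp(2*I*pi/5))] = 0/5 = 0
  <chi_1*chi_0, chi_3> = (1/5)[1*(1)*conj(1) + 1*(exp(2*I*pi/5))*conj(exp(-4*I*pi/5)) + 1*(exp(4*I*pi/5))*conj(exp(2*I*pi/5)) + 1*(exp(-4*I*pi/5))*conj(exp(-2*I*pi/5)) + 1*(exp(-2*I*pi/5))*conj(exp(4*I*pi/5))]
      = (1/5)[(1) + (exp(-4*I*pi/5)) + (exp(2*I*pi/5)) + (exp(-2*I*pi/5)) + (exp(4*I*pi/5))] = 0/5 = 0
  <chi_1*chi_0, chi_4> = (1/5)[1*(1)*conj(1) + 1*(exp(2*I*pi/5))*conj(exp(-2*I*pi/5)) + 1*(exp(4*I*pi/5))*conj(exp(-4*I*pi/5)) + 1*(exp(-4*I*pi/5))*conj(exp(4*I*pi/5)) + 1*(exp(-2*I*pi/5))*conj(exp(2*I*pi/5))]
      = (1/5)[(1) + (exp(4*I*pi/5)) + (exp(-2*I*pi/5)) + (exp(2*I*pi/5)) + (exp(-4*I*pi/5))] = 0/5 = 0
(Exp terms are combined using exp(i*s)*conj(exp(i*t)) = exp(i*(s-t)), and sums of them are collapsed using the identity that for every m > 1 the m distinct m-th roots of unity sum to 0, e.g. 1 + exp(2*I*pi/3) + exp(-2*I*pi/3) = 0.)
Hence the multiplicities are chi_1: 1. Dimension check: dim(chi_1)*dim(chi_0) = 1*1 = 1 and sum (mult * dim) = 1*1 = 1.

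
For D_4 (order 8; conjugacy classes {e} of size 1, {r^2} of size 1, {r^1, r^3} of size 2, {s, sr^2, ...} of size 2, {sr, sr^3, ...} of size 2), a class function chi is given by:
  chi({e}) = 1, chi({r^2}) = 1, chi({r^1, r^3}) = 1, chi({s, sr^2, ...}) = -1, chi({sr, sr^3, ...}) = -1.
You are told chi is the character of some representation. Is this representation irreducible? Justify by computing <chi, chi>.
Irreducible: <chi, chi> = 1.

Reasoning: <chi, chi> = (1/|G|) sum_C |C| * |chi(C)|^2 = (1/8)[1*|1|^2 + 1*|1|^2 + 2*|1|^2 + 2*|-1|^2 + 2*|-1|^2]
  = (1/8)[(1) + (1) + (2) + (2) + (2)] = 8/8 = 1.
A character is irreducible iff <chi, chi> = 1, so this representation is irreducible.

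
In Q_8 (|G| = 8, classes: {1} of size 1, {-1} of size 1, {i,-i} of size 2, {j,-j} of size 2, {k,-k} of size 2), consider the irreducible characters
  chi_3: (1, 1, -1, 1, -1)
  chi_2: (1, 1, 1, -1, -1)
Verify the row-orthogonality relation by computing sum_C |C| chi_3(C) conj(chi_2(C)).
Sum = 0; so <chi_3, chi_2> = 0 (distinct irreducibles are orthogonal).

Explanation: Compute term by term over conjugacy classes (|C| * chi_3(C) * conj(chi_2(C))):
  1*(1)*conj(1) + 1*(1)*conj(1) + 2*(-1)*conj(1) + 2*(1)*conj(-1) + 2*(-1)*conj(-1)
  = (1) + (1) + (-2) + (-2) + (2)
  = 0.
Dividing by |G| = 8 gives 0/8 = 0, matching the row-orthogonality relation <chi_3, chi_2> = [chi_3 = chi_2].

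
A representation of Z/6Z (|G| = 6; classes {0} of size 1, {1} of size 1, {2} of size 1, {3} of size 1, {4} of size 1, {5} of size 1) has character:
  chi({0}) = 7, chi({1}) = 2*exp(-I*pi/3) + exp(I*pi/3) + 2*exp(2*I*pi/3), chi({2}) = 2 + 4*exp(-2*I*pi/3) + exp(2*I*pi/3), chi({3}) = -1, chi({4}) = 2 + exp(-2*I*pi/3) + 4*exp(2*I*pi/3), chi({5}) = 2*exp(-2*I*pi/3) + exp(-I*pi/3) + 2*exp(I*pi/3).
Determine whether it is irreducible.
Not irreducible (reducible): <chi, chi> = 11 > 1.

Justification: <chi, chi> = (1/|G|) sum_C |C| * |chi(C)|^2 = (1/6)[1*|7|^2 + 1*|2*exp(-I*pi/3) + exp(I*pi/3) + 2*exp(2*I*pi/3)|^2 + 1*|2 + 4*exp(-2*I*pi/3) + exp(2*I*pi/3)|^2 + 1*|-1|^2 + 1*|2 + exp(-2*I*pi/3) + 4*exp(2*I*pi/3)|^2 + 1*|2*exp(-2*I*pi/3) + exp(-I*pi/3) + 2*exp(I*pi/3)|^2]
  = (1/6)[(49) + (1) + (7) + (1) + (7) + (1)] = 66/6 = 11.
(Exp terms are combined using exp(i*s)*conj(exp(i*t)) = exp(i*(s-t)), and sums of them are collapsed using the identity that for every m > 1 the m distinct m-th roots of unity sum to 0, e.g. 1 + exp(2*I*pi/3) + exp(-2*I*pi/3) = 0.)
A character is irreducible iff <chi, chi> = 1, so this representation is reducible.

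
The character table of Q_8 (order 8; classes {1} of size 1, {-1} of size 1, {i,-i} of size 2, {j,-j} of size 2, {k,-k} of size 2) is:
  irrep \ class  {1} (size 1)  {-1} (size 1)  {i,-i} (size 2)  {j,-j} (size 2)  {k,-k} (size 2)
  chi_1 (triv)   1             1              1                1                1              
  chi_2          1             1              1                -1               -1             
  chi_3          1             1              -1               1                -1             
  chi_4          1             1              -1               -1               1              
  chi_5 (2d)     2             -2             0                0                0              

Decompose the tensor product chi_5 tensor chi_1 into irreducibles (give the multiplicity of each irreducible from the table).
chi_5 tensor chi_1 = chi_5 (all other irreducibles have multiplicity 0).

Derivation: The character of a tensor product is the pointwise product (chi_5 * chi_1)(C) = chi_5(C) * chi_1(C):
  {1}: (2)*(1), {-1}: (-2)*(1), {i,-i}: (0)*(1), {j,-j}: (0)*(1), {k,-k}: (0)*(1)
so (chi_5 * chi_1) takes values
  {1} -> 2, {-1} -> -2, {i,-i} -> 0, {j,-j} -> 0, {k,-k} -> 0.
Now take the inner product of this character with each irreducible chi from the table, <chi_5*chi_1, chi> = (1/8) sum_C |C| (chi_5*chi_1)(C) conj(chi(C)):
  <chi_5*chi_1, chi_1> = (1/8)[1*(2)*conj(1) + 1*(-2)*conj(1) + 2*(0)*conj(1) + 2*(0)*conj(1) + 2*(0)*conj(1)]
      = (1/8)[(2) + (-2) + (0) + (0) + (0)] = 0/8 = 0
  <chi_5*chi_1, chi_2> = (1/8)[1*(2)*conj(1) + 1*(-2)*conj(1) + 2*(0)*conj(1) + 2*(0)*conj(-1) + 2*(0)*conj(-1)]
      = (1/8)[(2) + (-2) + (0) + (0) + (0)] = 0/8 = 0
  <chi_5*chi_1, chi_3> = (1/8)[1*(2)*conj(1) + 1*(-2)*conj(1) + 2*(0)*conj(-1) + 2*(0)*conj(1) + 2*(0)*conj(-1)]
      = (1/8)[(2) + (-2) + (0) + (0) + (0)] = 0/8 = 0
  <chi_5*chi_1, chi_4> = (1/8)[1*(2)*conj(1) + 1*(-2)*conj(1) + 2*(0)*conj(-1) + 2*(0)*conj(-1) + 2*(0)*conj(1)]
      = (1/8)[(2) + (-2) + (0) + (0) + (0)] = 0/8 = 0
  <chi_5*chi_1, chi_5> = (1/8)[1*(2)*conj(2) + 1*(-2)*conj(-2) + 2*(0)*conj(0) + 2*(0)*conj(0) + 2*(0)*conj(0)]
      = (1/8)[(4) + (4) + (0) + (0) + (0)] = 8/8 = 1
Hence the multiplicities are chi_5: 1. Dimension check: dim(chi_5)*dim(chi_1) = 2*1 = 2 and sum (mult * dim) = 1*2 = 2.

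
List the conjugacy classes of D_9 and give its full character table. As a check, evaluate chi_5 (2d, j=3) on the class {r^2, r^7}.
Conjugacy classes: {e} of size 1, {r^1, r^8} of size 2, {r^2, r^7} of size 2, {r^3, r^6} of size 2, {r^4, r^5} of size 2, {s, sr, ..., sr^8} of size 9.
Character table:
  irrep \ class              {e} (size 1)  {r^1, r^8} (size 2)  {r^2, r^7} (size 2)  {r^3, r^6} (size 2)  {r^4, r^5} (size 2)  {s, sr, ..., sr^8} (size 9)
  chi_1 (triv)               1             1                    1                    1                    1                    1                          
  chi_2 (sign: r->1, s->-1)  1             1                    1                    1                    1                    -1                         
  chi_3 (2d, j=1)            2             2*cos(2*pi/9)        2*cos(4*pi/9)        -1                   -2*cos(pi/9)         0                          
  chi_4 (2d, j=2)            2             2*cos(4*pi/9)        -2*cos(pi/9)         -1                   2*cos(2*pi/9)        0                          
  chi_5 (2d, j=3)            2             -1                   -1                   2                    -1                   0                          
  chi_6 (2d, j=4)            2             -2*cos(pi/9)         2*cos(2*pi/9)        -1                   2*cos(4*pi/9)        0                          

Spot check: chi_5 (2d, j=3) on {r^2, r^7} = -1.

Explanation: D_9 has order 2*9 = 18 with 6 conjugacy classes, hence 6 irreducibles. Sum of squared dims 1 + 1 + 4 + 4 + 4 + 4 = 18 = |G|. Linear characters come from the abelianisation; the 2-dimensional irreps have character r^k -> 2*cos(2*pi*j*k/9), reflections -> 0.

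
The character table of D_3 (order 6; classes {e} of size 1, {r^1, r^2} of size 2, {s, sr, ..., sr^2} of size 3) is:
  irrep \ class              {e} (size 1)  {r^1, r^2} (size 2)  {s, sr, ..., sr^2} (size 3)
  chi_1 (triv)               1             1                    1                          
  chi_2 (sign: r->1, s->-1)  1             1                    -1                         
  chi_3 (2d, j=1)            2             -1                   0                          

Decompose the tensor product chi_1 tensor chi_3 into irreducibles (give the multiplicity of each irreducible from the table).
chi_1 tensor chi_3 = chi_3 (all other irreducibles have multiplicity 0).

Justification: The character of a tensor product is the pointwise product (chi_1 * chi_3)(C) = chi_1(C) * chi_3(C):
  {e}: (1)*(2), {r^1, r^2}: (1)*(-1), {s, sr, ..., sr^2}: (1)*(0)
so (chi_1 * chi_3) takes values
  {e} -> 2, {r^1, r^2} -> -1, {s, sr, ..., sr^2} -> 0.
Now take the inner product of this character with each irreducible chi from the table, <chi_1*chi_3, chi> = (1/6) sum_C |C| (chi_1*chi_3)(C) conj(chi(C)):
  <chi_1*chi_3, chi_1> = (1/6)[1*(2)*conj(1) + 2*(-1)*conj(1) + 3*(0)*conj(1)]
      = (1/6)[(2) + (-2) + (0)] = 0/6 = 0
  <chi_1*chi_3, chi_2> = (1/6)[1*(2)*conj(1) + 2*(-1)*conj(1) + 3*(0)*conj(-1)]
      = (1/6)[(2) + (-2) + (0)] = 0/6 = 0
  <chi_1*chi_3, chi_3> = (1/6)[1*(2)*conj(2) + 2*(-1)*conj(-1) + 3*(0)*conj(0)]
      = (1/6)[(4) + (2) + (0)] = 6/6 = 1
Hence the multiplicities are chi_3: 1. Dimension check: dim(chi_1)*dim(chi_3) = 1*2 = 2 and sum (mult * dim) = 1*2 = 2.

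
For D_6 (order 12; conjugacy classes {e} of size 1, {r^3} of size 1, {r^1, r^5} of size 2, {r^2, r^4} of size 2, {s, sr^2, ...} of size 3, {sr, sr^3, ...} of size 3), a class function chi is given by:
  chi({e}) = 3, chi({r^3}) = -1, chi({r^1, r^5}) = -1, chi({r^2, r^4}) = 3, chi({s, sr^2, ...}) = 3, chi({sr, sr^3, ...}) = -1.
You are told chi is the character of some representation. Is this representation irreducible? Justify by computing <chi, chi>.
Not irreducible (reducible): <chi, chi> = 5 > 1.

Working: <chi, chi> = (1/|G|) sum_C |C| * |chi(C)|^2 = (1/12)[1*|3|^2 + 1*|-1|^2 + 2*|-1|^2 + 2*|3|^2 + 3*|3|^2 + 3*|-1|^2]
  = (1/12)[(9) + (1) + (2) + (18) + (27) + (3)] = 60/12 = 5.
A character is irreducible iff <chi, chi> = 1, so this representation is reducible.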